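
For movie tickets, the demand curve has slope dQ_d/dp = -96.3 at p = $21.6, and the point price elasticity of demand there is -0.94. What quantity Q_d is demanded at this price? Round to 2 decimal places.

Ed = (dQ_d/dp)·(p/Q_d) ⇒ Q_d = (dQ_d/dp)·p/Ed = (-96.3)·21.6/(-0.94) = 2212.8510…

2212.85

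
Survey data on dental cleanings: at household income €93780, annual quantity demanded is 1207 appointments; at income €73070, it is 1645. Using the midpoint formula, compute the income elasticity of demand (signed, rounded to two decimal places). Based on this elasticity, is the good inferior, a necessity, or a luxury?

%ΔQ = (1645 − 1207)/[( 1207 + 1645)/2] = 438/1426 = 0.307152…
%ΔIncome = (73070 − 93780)/[( 93780 + 73070)/2] = -20710/83425 = -0.248246…
E_income = (438/1426) / (-20710/83425) = -1.2372…
E_income < 0 ⇒ inferior good.

-1.24; inferior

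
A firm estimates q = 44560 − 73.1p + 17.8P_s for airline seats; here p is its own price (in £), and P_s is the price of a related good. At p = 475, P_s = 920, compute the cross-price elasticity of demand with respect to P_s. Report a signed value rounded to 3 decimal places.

0.625

At the given values, q = 44560 − 73.1(475) + 17.8(920) = 26213.5.
∂q/∂P_s = 17.8.
E = (17.8) × (920/26213.5) = 0.62471…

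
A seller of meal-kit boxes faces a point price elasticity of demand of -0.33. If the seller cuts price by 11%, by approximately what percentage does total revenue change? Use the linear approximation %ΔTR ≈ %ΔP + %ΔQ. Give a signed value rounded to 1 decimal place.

-7.4%

%ΔQ ≈ Ed × %ΔP = (-0.33) × (-11%) = +3.6300%
%ΔTR ≈ %ΔP + %ΔQ = (-11%) + (+3.6300%) = -7.3700%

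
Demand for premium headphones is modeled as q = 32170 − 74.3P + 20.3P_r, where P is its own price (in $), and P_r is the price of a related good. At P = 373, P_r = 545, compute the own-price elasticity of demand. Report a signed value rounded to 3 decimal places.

-1.786

At the given values, q = 32170 − 74.3(373) + 20.3(545) = 15519.6.
∂q/∂P = −74.3.
E = (-74.3) × (373/15519.6) = -1.78573…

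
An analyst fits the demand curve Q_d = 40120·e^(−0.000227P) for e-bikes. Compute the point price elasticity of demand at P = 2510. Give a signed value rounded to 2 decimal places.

-0.57

dQ_d/dP = −0.000227·Q_d = -5.15156. At P = 2510, Q_d = 22694.1.
Ed = (dQ_d/dP)·(P/Q_d) = (-5.15156) × (2510/22694.1) = -0.5697…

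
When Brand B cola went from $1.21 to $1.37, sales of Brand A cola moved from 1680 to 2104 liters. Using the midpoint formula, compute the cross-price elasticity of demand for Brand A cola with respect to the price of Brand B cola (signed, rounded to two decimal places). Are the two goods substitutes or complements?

%ΔQ_{Brand A cola} = (2104 − 1680)/avg = 424/1892 = 0.224101…
%ΔP_{Brand B cola} = (1.37 − 1.21)/avg = 0.16/1.29 = 0.124031…
E_cross = (424/1892) / (0.16/1.29) = 1.8068…
E_cross > 0 ⇒ the goods are substitutes.

1.81; substitutes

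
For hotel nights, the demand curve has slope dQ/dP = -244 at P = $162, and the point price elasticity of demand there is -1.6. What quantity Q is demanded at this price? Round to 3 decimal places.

Ed = (dQ/dP)·(P/Q) ⇒ Q = (dQ/dP)·P/Ed = (-244)·162/(-1.6) = 24705

24705.000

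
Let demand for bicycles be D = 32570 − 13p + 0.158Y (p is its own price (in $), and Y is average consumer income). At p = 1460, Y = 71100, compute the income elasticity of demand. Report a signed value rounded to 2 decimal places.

At the given values, D = 32570 − 13(1460) + 0.158(71100) = 24823.8.
∂D/∂Y = 0.158.
E = (0.158) × (71100/24823.8) = 0.4525…

0.45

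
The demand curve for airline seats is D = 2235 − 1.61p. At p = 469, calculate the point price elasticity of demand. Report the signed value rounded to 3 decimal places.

dD/dp = −1.61. At p = 469, D = 2235 − 1.61(469) = 1479.91.
Ed = (dD/dp)·(p/D) = −1.61 × (469/1479.91) = -0.51022…

-0.510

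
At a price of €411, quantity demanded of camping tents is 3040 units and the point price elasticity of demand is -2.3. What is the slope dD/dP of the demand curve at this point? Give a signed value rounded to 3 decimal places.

Ed = (dD/dP)·(P/D) ⇒ dD/dP = Ed·D/P = (-2.3)·3040/411 = -17.01216…

-17.012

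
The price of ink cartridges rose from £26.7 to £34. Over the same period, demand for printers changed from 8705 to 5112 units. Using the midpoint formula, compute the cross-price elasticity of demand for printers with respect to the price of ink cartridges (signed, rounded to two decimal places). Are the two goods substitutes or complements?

%ΔQ_{printers} = (5112 − 8705)/avg = -3593/6908.5 = -0.520083…
%ΔP_{ink cartridges} = (34 − 26.7)/avg = 7.3/30.35 = 0.240527…
E_cross = (-3593/6908.5) / (7.3/30.35) = -2.1622…
E_cross < 0 ⇒ the goods are complements.

-2.16; complements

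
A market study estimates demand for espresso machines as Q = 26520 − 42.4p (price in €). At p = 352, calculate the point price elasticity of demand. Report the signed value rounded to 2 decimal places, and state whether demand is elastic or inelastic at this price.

dQ/dp = −42.4. At p = 352, Q = 26520 − 42.4(352) = 11595.2.
Ed = (dQ/dp)·(p/Q) = −42.4 × (352/11595.2) = -1.2871…
|Ed| = 1.29 > 1, so demand is elastic.

-1.29; elastic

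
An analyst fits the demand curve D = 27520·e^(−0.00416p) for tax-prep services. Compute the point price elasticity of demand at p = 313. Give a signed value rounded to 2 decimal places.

dD/dp = −0.00416·D = -31.1355. At p = 313, D = 7484.49.
Ed = (dD/dp)·(p/D) = (-31.1355) × (313/7484.49) = -1.3020…

-1.30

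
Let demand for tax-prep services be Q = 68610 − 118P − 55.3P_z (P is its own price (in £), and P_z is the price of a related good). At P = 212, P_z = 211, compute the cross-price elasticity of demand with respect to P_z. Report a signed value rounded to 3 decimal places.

-0.365

At the given values, Q = 68610 − 118(212) − 55.3(211) = 31925.7.
∂Q/∂P_z = -55.3.
E = (-55.3) × (211/31925.7) = -0.36548…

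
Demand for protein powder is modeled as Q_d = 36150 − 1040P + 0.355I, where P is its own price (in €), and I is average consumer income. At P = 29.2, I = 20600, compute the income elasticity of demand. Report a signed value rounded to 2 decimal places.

0.56

At the given values, Q_d = 36150 − 1040(29.2) + 0.355(20600) = 13095.
∂Q_d/∂I = 0.355.
E = (0.355) × (20600/13095) = 0.5584…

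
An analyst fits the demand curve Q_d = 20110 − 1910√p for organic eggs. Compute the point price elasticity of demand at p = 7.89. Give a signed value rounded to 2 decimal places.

dQ_d/dp = −1910/(2√p) = -339.989. At p = 7.89, Q_d = 14745.
Ed = (dQ_d/dp)·(p/Q_d) = (-339.989) × (7.89/14745) = -0.1819…

-0.18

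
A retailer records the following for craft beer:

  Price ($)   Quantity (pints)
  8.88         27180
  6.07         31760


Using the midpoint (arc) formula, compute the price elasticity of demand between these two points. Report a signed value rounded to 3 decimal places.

-0.413

%ΔQ = (31760 − 27180) / [(27180 + 31760)/2] = 4580/29470 = 0.155412…
%ΔP = (6.07 − 8.88) / [(8.88 + 6.07)/2] = -2.81/7.475 = -0.375919…
Arc Ed = %ΔQ / %ΔP = (4580/29470) / (-2.81/7.475) = -0.41341…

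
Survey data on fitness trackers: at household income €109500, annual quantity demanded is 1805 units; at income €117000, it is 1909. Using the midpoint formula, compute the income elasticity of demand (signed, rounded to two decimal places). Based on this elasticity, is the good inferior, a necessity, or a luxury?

0.85; necessity

%ΔQ = (1909 − 1805)/[( 1805 + 1909)/2] = 104/1857 = 0.056004…
%ΔIncome = (117000 − 109500)/[( 109500 + 117000)/2] = 7500/113250 = 0.066225…
E_income = (104/1857) / (7500/113250) = 0.8456…
0 < E_income < 1 ⇒ normal good, necessity.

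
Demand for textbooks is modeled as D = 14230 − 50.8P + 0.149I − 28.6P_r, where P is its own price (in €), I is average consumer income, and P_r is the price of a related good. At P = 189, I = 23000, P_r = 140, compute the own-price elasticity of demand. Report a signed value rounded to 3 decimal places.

At the given values, D = 14230 − 50.8(189) + 0.149(23000) − 28.6(140) = 4051.8.
∂D/∂P = −50.8.
E = (-50.8) × (189/4051.8) = -2.36961…

-2.370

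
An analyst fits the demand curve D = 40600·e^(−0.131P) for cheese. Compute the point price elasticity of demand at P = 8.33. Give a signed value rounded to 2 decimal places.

dD/dP = −0.131·D = -1786. At P = 8.33, D = 13633.6.
Ed = (dD/dP)·(P/D) = (-1786) × (8.33/13633.6) = -1.0912…

-1.09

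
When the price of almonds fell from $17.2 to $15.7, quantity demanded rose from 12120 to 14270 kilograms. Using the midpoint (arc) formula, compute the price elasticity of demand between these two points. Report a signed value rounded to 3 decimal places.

-1.787

%ΔQ = (14270 − 12120) / [(12120 + 14270)/2] = 2150/13195 = 0.162940…
%ΔP = (15.7 − 17.2) / [(17.2 + 15.7)/2] = -1.5/16.45 = -0.091185…
Arc Ed = %ΔQ / %ΔP = (2150/13195) / (-1.5/16.45) = -1.78691…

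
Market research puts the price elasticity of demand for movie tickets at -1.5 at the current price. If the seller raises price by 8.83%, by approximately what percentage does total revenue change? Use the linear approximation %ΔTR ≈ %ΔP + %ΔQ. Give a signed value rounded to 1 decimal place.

%ΔQ ≈ Ed × %ΔP = (-1.5) × (+8.83%) = -13.2450%
%ΔTR ≈ %ΔP + %ΔQ = (+8.83%) + (-13.2450%) = -4.4150%

-4.4%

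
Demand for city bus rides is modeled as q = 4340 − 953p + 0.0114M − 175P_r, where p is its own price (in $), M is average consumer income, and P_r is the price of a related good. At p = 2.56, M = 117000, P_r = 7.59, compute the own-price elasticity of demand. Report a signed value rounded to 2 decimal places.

-1.28

At the given values, q = 4340 − 953(2.56) + 0.0114(117000) − 175(7.59) = 1905.87.
∂q/∂p = −953.
E = (-953) × (2.56/1905.87) = -1.2800…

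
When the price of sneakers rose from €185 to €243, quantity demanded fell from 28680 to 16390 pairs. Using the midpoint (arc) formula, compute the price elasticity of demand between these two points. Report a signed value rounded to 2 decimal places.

%ΔQ = (16390 − 28680) / [(28680 + 16390)/2] = -12290/22535 = -0.545373…
%ΔP = (243 − 185) / [(185 + 243)/2] = 58/214 = 0.271028…
Arc Ed = %ΔQ / %ΔP = (-12290/22535) / (58/214) = -2.0122…

-2.01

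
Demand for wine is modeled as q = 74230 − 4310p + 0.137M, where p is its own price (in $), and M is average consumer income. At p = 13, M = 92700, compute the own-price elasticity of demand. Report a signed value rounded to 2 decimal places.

-1.81

At the given values, q = 74230 − 4310(13) + 0.137(92700) = 30899.9.
∂q/∂p = −4310.
E = (-4310) × (13/30899.9) = -1.8132…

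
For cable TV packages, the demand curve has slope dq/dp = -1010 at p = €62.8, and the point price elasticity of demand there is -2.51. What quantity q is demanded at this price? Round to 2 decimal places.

25270.12

Ed = (dq/dp)·(p/q) ⇒ q = (dq/dp)·p/Ed = (-1010)·62.8/(-2.51) = 25270.1195…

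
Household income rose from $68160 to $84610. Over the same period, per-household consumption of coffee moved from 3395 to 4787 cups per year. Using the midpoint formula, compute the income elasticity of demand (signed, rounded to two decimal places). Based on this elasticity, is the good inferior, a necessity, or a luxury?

%ΔQ = (4787 − 3395)/[( 3395 + 4787)/2] = 1392/4091 = 0.340259…
%ΔIncome = (84610 − 68160)/[( 68160 + 84610)/2] = 16450/76385 = 0.215356…
E_income = (1392/4091) / (16450/76385) = 1.5799…
E_income > 1 ⇒ normal good, luxury.

1.58; luxury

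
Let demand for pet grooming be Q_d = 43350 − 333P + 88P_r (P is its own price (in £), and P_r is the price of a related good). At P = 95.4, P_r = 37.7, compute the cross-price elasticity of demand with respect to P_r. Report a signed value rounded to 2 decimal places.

0.22

At the given values, Q_d = 43350 − 333(95.4) + 88(37.7) = 14899.4.
∂Q_d/∂P_r = 88.
E = (88) × (37.7/14899.4) = 0.2226…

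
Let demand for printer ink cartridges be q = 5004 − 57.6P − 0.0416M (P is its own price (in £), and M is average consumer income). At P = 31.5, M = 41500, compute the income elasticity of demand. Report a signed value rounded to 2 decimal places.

At the given values, q = 5004 − 57.6(31.5) − 0.0416(41500) = 1463.2.
∂q/∂M = -0.0416.
E = (-0.0416) × (41500/1463.2) = -1.1798…

-1.18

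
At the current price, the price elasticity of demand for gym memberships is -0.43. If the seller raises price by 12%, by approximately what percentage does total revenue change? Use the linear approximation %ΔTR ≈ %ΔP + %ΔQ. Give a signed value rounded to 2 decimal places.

%ΔQ ≈ Ed × %ΔP = (-0.43) × (+12%) = -5.1600%
%ΔTR ≈ %ΔP + %ΔQ = (+12%) + (-5.1600%) = +6.8400%

+6.84%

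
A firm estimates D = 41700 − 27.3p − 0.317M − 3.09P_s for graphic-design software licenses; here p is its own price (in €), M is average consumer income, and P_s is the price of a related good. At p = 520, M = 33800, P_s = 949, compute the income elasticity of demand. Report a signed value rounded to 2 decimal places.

-0.77

At the given values, D = 41700 − 27.3(520) − 0.317(33800) − 3.09(949) = 13856.99.
∂D/∂M = -0.317.
E = (-0.317) × (33800/13856.99) = -0.7732…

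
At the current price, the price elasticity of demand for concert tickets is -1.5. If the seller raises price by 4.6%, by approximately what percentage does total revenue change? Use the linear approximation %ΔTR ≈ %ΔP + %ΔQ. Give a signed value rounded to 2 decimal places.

%ΔQ ≈ Ed × %ΔP = (-1.5) × (+4.6%) = -6.9000%
%ΔTR ≈ %ΔP + %ΔQ = (+4.6%) + (-6.9000%) = -2.3000%

-2.30%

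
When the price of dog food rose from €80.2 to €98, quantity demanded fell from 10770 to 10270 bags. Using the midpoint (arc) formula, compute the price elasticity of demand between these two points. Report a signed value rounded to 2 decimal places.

-0.24

%ΔQ = (10270 − 10770) / [(10770 + 10270)/2] = -500/10520 = -0.047528…
%ΔP = (98 − 80.2) / [(80.2 + 98)/2] = 17.8/89.1 = 0.199775…
Arc Ed = %ΔQ / %ΔP = (-500/10520) / (17.8/89.1) = -0.2379…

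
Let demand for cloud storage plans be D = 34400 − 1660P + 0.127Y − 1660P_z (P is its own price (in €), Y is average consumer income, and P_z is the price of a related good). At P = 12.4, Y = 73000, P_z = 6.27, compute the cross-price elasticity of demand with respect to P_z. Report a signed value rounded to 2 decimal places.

At the given values, D = 34400 − 1660(12.4) + 0.127(73000) − 1660(6.27) = 12678.8.
∂D/∂P_z = -1660.
E = (-1660) × (6.27/12678.8) = -0.8209…

-0.82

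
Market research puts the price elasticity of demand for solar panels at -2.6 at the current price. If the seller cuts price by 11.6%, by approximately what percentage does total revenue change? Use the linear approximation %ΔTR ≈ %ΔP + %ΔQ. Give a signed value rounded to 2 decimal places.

+18.56%

%ΔQ ≈ Ed × %ΔP = (-2.6) × (-11.6%) = +30.1600%
%ΔTR ≈ %ΔP + %ΔQ = (-11.6%) + (+30.1600%) = +18.5600%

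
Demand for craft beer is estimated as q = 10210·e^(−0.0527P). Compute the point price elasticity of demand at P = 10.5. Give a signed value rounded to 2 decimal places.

dq/dP = −0.0527·q = -309.399. At P = 10.5, q = 5870.96.
Ed = (dq/dP)·(P/q) = (-309.399) × (10.5/5870.96) = -0.5533…

-0.55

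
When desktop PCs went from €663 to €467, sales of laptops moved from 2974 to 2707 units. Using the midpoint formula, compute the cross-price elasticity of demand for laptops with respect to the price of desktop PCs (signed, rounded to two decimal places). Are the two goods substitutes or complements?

%ΔQ_{laptops} = (2707 − 2974)/avg = -267/2840.5 = -0.093997…
%ΔP_{desktop PCs} = (467 − 663)/avg = -196/565 = -0.346902…
E_cross = (-267/2840.5) / (-196/565) = 0.2709…
E_cross > 0 ⇒ the goods are substitutes.

0.27; substitutes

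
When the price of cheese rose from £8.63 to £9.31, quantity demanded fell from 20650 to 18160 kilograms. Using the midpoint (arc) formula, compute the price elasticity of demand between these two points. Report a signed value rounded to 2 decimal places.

-1.69

%ΔQ = (18160 − 20650) / [(20650 + 18160)/2] = -2490/19405 = -0.128317…
%ΔP = (9.31 − 8.63) / [(8.63 + 9.31)/2] = 0.68/8.97 = 0.075808…
Arc Ed = %ΔQ / %ΔP = (-2490/19405) / (0.68/8.97) = -1.6926…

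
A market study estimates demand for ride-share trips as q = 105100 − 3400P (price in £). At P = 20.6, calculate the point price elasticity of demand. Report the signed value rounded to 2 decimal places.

dq/dP = −3400. At P = 20.6, q = 105100 − 3400(20.6) = 35060.
Ed = (dq/dP)·(P/q) = −3400 × (20.6/35060) = -1.9977…

-2.00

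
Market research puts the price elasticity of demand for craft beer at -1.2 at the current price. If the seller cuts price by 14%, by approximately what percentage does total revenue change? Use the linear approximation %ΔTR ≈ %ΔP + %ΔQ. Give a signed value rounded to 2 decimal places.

%ΔQ ≈ Ed × %ΔP = (-1.2) × (-14%) = +16.8000%
%ΔTR ≈ %ΔP + %ΔQ = (-14%) + (+16.8000%) = +2.8000%

+2.80%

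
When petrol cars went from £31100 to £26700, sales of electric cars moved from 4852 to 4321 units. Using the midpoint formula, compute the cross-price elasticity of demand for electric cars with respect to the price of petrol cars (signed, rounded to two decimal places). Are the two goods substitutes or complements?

%ΔQ_{electric cars} = (4321 − 4852)/avg = -531/4586.5 = -0.115774…
%ΔP_{petrol cars} = (26700 − 31100)/avg = -4400/28900 = -0.152249…
E_cross = (-531/4586.5) / (-4400/28900) = 0.7604…
E_cross > 0 ⇒ the goods are substitutes.

0.76; substitutes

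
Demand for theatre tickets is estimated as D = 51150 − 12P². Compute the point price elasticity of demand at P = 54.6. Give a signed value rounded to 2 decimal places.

-4.65

dD/dP = −2·12·P = -1310.4. At P = 54.6, D = 15376.08.
Ed = (dD/dP)·(P/D) = (-1310.4) × (54.6/15376.08) = -4.6531…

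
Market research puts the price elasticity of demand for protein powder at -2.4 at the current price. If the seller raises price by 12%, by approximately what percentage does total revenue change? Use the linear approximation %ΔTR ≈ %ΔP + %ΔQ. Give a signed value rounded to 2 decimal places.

%ΔQ ≈ Ed × %ΔP = (-2.4) × (+12%) = -28.8000%
%ΔTR ≈ %ΔP + %ΔQ = (+12%) + (-28.8000%) = -16.8000%

-16.80%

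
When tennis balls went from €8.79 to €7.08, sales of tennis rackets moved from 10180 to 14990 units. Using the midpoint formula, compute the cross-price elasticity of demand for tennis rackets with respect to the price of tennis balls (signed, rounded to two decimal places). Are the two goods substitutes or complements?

%ΔQ_{tennis rackets} = (14990 − 10180)/avg = 4810/12585 = 0.382201…
%ΔP_{tennis balls} = (7.08 − 8.79)/avg = -1.71/7.935 = -0.215500…
E_cross = (4810/12585) / (-1.71/7.935) = -1.7735…
E_cross < 0 ⇒ the goods are complements.

-1.77; complements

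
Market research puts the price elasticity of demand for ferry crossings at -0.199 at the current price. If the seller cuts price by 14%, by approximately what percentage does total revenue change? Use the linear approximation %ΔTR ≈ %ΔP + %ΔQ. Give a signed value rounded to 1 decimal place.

%ΔQ ≈ Ed × %ΔP = (-0.199) × (-14%) = +2.7860%
%ΔTR ≈ %ΔP + %ΔQ = (-14%) + (+2.7860%) = -11.2140%

-11.2%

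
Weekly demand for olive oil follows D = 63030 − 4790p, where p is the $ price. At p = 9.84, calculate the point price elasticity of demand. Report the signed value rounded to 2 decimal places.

-2.97

dD/dp = −4790. At p = 9.84, D = 63030 − 4790(9.84) = 15896.4.
Ed = (dD/dp)·(p/D) = −4790 × (9.84/15896.4) = -2.9650…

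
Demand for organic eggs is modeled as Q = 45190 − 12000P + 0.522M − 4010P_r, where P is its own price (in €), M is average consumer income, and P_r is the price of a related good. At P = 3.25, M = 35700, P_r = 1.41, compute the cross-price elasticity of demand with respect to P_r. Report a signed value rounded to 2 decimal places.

At the given values, Q = 45190 − 12000(3.25) + 0.522(35700) − 4010(1.41) = 19171.3.
∂Q/∂P_r = -4010.
E = (-4010) × (1.41/19171.3) = -0.2949…

-0.29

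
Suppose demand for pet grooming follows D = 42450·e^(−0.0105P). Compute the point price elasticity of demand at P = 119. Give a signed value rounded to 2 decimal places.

-1.25

dD/dP = −0.0105·D = -127.766. At P = 119, D = 12168.2.
Ed = (dD/dP)·(P/D) = (-127.766) × (119/12168.2) = -1.2495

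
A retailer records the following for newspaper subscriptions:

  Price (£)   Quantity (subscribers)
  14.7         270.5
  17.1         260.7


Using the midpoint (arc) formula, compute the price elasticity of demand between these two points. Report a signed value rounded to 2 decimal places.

%ΔQ = (260.7 − 270.5) / [(270.5 + 260.7)/2] = -9.8/265.6 = -0.036897…
%ΔP = (17.1 − 14.7) / [(14.7 + 17.1)/2] = 2.4/15.9 = 0.150943…
Arc Ed = %ΔQ / %ΔP = (-9.8/265.6) / (2.4/15.9) = -0.2444…

-0.24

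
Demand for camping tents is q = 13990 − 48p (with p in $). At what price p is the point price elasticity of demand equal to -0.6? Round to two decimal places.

Ed = −48p/(13990 − 48p). Set this equal to -0.6:
48p = 0.6·(13990 − 48p) ⇒ 48p(1 + 0.6) = 0.6·13990
p = 0.6·13990 / (48·1.6) = 109.2968…

109.30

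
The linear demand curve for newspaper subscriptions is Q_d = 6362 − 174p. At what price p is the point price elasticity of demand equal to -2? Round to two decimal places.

24.38

Ed = −174p/(6362 − 174p). Set this equal to -2:
174p = 2·(6362 − 174p) ⇒ 174p(1 + 2) = 2·6362
p = 2·6362 / (174·3) = 24.3754…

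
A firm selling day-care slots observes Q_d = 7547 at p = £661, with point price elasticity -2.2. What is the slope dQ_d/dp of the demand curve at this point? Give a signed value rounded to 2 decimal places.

-25.12

Ed = (dQ_d/dp)·(p/Q_d) ⇒ dQ_d/dp = Ed·Q_d/p = (-2.2)·7547/661 = -25.1186…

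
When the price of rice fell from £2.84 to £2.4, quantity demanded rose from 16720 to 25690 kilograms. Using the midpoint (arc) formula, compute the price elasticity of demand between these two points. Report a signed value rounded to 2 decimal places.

-2.52

%ΔQ = (25690 − 16720) / [(16720 + 25690)/2] = 8970/21205 = 0.423013…
%ΔP = (2.4 − 2.84) / [(2.84 + 2.4)/2] = -0.44/2.62 = -0.167938…
Arc Ed = %ΔQ / %ΔP = (8970/21205) / (-0.44/2.62) = -2.5188…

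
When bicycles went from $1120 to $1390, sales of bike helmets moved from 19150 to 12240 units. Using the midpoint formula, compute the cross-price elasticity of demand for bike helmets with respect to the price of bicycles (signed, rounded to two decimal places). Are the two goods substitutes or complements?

%ΔQ_{bike helmets} = (12240 − 19150)/avg = -6910/15695 = -0.440267…
%ΔP_{bicycles} = (1390 − 1120)/avg = 270/1255 = 0.215139…
E_cross = (-6910/15695) / (270/1255) = -2.0464…
E_cross < 0 ⇒ the goods are complements.

-2.05; complements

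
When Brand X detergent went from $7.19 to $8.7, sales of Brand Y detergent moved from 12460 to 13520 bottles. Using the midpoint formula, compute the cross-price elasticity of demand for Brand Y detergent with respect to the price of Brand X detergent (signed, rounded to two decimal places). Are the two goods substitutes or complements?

0.43; substitutes

%ΔQ_{Brand Y detergent} = (13520 − 12460)/avg = 1060/12990 = 0.081601…
%ΔP_{Brand X detergent} = (8.7 − 7.19)/avg = 1.51/7.945 = 0.190056…
E_cross = (1060/12990) / (1.51/7.945) = 0.4293…
E_cross > 0 ⇒ the goods are substitutes.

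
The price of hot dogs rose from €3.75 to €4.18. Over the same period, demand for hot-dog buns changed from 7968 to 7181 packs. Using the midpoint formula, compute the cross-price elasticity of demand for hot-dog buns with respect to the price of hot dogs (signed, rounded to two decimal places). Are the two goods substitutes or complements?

-0.96; complements

%ΔQ_{hot-dog buns} = (7181 − 7968)/avg = -787/7574.5 = -0.103901…
%ΔP_{hot dogs} = (4.18 − 3.75)/avg = 0.43/3.965 = 0.108448…
E_cross = (-787/7574.5) / (0.43/3.965) = -0.9580…
E_cross < 0 ⇒ the goods are complements.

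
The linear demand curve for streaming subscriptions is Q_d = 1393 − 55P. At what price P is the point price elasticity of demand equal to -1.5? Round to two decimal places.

Ed = −55P/(1393 − 55P). Set this equal to -1.5:
55P = 1.5·(1393 − 55P) ⇒ 55P(1 + 1.5) = 1.5·1393
P = 1.5·1393 / (55·2.5) = 15.1963…

15.20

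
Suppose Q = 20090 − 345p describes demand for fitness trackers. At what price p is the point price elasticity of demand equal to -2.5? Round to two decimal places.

41.59

Ed = −345p/(20090 − 345p). Set this equal to -2.5:
345p = 2.5·(20090 − 345p) ⇒ 345p(1 + 2.5) = 2.5·20090
p = 2.5·20090 / (345·3.5) = 41.5942…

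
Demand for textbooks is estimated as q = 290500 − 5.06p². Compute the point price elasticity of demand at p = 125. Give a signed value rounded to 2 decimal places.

-0.75

dq/dp = −2·5.06·p = -1265. At p = 125, q = 211437.5.
Ed = (dq/dp)·(p/q) = (-1265) × (125/211437.5) = -0.7478…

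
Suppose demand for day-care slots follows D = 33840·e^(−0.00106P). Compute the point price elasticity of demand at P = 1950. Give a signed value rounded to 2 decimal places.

dD/dP = −0.00106·D = -4.53993. At P = 1950, D = 4282.96.
Ed = (dD/dP)·(P/D) = (-4.53993) × (1950/4282.96) = -2.067

-2.07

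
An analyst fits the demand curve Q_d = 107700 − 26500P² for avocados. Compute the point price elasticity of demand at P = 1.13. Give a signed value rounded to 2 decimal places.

dQ_d/dP = −2·26500·P = -59890. At P = 1.13, Q_d = 73862.15.
Ed = (dQ_d/dP)·(P/Q_d) = (-59890) × (1.13/73862.15) = -0.9162…

-0.92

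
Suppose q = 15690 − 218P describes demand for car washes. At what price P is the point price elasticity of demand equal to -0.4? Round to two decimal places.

Ed = −218P/(15690 − 218P). Set this equal to -0.4:
218P = 0.4·(15690 − 218P) ⇒ 218P(1 + 0.4) = 0.4·15690
P = 0.4·15690 / (218·1.4) = 20.5635…

20.56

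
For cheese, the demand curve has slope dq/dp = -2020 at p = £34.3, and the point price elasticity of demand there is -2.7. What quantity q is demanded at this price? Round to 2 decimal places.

25661.48

Ed = (dq/dp)·(p/q) ⇒ q = (dq/dp)·p/Ed = (-2020)·34.3/(-2.7) = 25661.4814…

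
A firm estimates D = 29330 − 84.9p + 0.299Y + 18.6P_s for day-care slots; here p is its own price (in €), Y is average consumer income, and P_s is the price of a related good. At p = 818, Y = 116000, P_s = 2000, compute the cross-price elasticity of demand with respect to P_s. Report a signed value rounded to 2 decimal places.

At the given values, D = 29330 − 84.9(818) + 0.299(116000) + 18.6(2000) = 31765.8.
∂D/∂P_s = 18.6.
E = (18.6) × (2000/31765.8) = 1.1710…

1.17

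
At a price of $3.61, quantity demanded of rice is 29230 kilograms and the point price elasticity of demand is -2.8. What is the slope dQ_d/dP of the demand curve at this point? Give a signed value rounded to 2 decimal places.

-22671.47

Ed = (dQ_d/dP)·(P/Q_d) ⇒ dQ_d/dP = Ed·Q_d/P = (-2.8)·29230/3.61 = -22671.4681…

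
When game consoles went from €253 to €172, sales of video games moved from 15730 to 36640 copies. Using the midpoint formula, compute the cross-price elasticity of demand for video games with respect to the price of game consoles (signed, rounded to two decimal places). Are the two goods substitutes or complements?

-2.09; complements

%ΔQ_{video games} = (36640 − 15730)/avg = 20910/26185 = 0.798548…
%ΔP_{game consoles} = (172 − 253)/avg = -81/212.5 = -0.381176…
E_cross = (20910/26185) / (-81/212.5) = -2.0949…
E_cross < 0 ⇒ the goods are complements.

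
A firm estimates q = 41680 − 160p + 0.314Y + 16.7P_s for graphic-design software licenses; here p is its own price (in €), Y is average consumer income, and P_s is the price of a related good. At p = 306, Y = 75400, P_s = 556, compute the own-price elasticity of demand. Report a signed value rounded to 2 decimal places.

-1.91

At the given values, q = 41680 − 160(306) + 0.314(75400) + 16.7(556) = 25680.8.
∂q/∂p = −160.
E = (-160) × (306/25680.8) = -1.9064…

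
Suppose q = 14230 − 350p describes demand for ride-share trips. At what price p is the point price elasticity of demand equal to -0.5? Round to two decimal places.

Ed = −350p/(14230 − 350p). Set this equal to -0.5:
350p = 0.5·(14230 − 350p) ⇒ 350p(1 + 0.5) = 0.5·14230
p = 0.5·14230 / (350·1.5) = 13.5523…

13.55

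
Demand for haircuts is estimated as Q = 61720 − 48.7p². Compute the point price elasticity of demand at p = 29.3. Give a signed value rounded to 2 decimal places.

-4.20

dQ/dp = −2·48.7·p = -2853.82. At p = 29.3, Q = 19911.537.
Ed = (dQ/dp)·(p/Q) = (-2853.82) × (29.3/19911.537) = -4.1994…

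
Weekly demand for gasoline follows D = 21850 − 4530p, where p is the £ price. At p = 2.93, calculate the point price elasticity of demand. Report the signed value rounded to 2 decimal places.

-1.55

dD/dp = −4530. At p = 2.93, D = 21850 − 4530(2.93) = 8577.1.
Ed = (dD/dp)·(p/D) = −4530 × (2.93/8577.1) = -1.5474…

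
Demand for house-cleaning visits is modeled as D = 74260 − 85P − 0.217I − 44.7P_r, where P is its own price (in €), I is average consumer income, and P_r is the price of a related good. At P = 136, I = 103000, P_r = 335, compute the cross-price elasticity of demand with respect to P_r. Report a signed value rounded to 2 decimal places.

-0.59

At the given values, D = 74260 − 85(136) − 0.217(103000) − 44.7(335) = 25374.5.
∂D/∂P_r = -44.7.
E = (-44.7) × (335/25374.5) = -0.5901…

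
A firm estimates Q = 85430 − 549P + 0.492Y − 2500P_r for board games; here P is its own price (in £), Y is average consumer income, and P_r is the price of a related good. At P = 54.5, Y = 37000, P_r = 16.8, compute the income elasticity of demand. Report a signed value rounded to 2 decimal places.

At the given values, Q = 85430 − 549(54.5) + 0.492(37000) − 2500(16.8) = 31713.5.
∂Q/∂Y = 0.492.
E = (0.492) × (37000/31713.5) = 0.5740…

0.57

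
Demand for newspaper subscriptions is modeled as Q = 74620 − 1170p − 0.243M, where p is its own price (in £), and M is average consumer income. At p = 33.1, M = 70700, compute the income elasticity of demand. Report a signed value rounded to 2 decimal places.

At the given values, Q = 74620 − 1170(33.1) − 0.243(70700) = 18712.9.
∂Q/∂M = -0.243.
E = (-0.243) × (70700/18712.9) = -0.9180…

-0.92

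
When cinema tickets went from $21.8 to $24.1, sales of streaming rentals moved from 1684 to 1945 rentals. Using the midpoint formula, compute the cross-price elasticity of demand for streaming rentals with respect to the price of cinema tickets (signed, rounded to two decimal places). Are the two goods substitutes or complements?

%ΔQ_{streaming rentals} = (1945 − 1684)/avg = 261/1814.5 = 0.143841…
%ΔP_{cinema tickets} = (24.1 − 21.8)/avg = 2.3/22.95 = 0.100217…
E_cross = (261/1814.5) / (2.3/22.95) = 1.4352…
E_cross > 0 ⇒ the goods are substitutes.

1.44; substitutes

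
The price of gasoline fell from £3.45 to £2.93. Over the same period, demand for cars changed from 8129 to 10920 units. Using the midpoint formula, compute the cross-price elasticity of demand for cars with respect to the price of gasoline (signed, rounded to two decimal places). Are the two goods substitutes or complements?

-1.80; complements

%ΔQ_{cars} = (10920 − 8129)/avg = 2791/9524.5 = 0.293033…
%ΔP_{gasoline} = (2.93 − 3.45)/avg = -0.52/3.19 = -0.163009…
E_cross = (2791/9524.5) / (-0.52/3.19) = -1.7976…
E_cross < 0 ⇒ the goods are complements.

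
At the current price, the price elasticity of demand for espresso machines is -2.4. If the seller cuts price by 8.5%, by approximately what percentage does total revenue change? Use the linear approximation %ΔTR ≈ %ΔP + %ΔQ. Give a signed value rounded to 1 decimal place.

+11.9%

%ΔQ ≈ Ed × %ΔP = (-2.4) × (-8.5%) = +20.4000%
%ΔTR ≈ %ΔP + %ΔQ = (-8.5%) + (+20.4000%) = +11.9000%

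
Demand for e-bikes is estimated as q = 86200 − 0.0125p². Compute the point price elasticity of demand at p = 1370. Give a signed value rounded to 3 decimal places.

dq/dp = −2·0.0125·p = -34.25. At p = 1370, q = 62738.75.
Ed = (dq/dp)·(p/q) = (-34.25) × (1370/62738.75) = -0.74790…

-0.748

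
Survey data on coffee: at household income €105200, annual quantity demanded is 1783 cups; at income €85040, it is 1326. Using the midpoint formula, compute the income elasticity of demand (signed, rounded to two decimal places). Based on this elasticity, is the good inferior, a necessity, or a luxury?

1.39; luxury

%ΔQ = (1326 − 1783)/[( 1783 + 1326)/2] = -457/1554.5 = -0.293985…
%ΔIncome = (85040 − 105200)/[( 105200 + 85040)/2] = -20160/95120 = -0.211942…
E_income = (-457/1554.5) / (-20160/95120) = 1.3870…
E_income > 1 ⇒ normal good, luxury.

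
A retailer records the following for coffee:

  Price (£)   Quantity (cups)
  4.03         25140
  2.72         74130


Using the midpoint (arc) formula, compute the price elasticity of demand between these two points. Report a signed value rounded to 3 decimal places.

%ΔQ = (74130 − 25140) / [(25140 + 74130)/2] = 48990/49635 = 0.987005…
%ΔP = (2.72 − 4.03) / [(4.03 + 2.72)/2] = -1.31/3.375 = -0.388148…
Arc Ed = %ΔQ / %ΔP = (48990/49635) / (-1.31/3.375) = -2.54285…

-2.543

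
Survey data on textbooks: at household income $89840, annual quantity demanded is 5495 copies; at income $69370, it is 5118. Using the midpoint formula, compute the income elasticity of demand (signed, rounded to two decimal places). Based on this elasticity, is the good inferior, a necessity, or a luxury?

%ΔQ = (5118 − 5495)/[( 5495 + 5118)/2] = -377/5306.5 = -0.071044…
%ΔIncome = (69370 − 89840)/[( 89840 + 69370)/2] = -20470/79605 = -0.257144…
E_income = (-377/5306.5) / (-20470/79605) = 0.2762…
0 < E_income < 1 ⇒ normal good, necessity.

0.28; necessity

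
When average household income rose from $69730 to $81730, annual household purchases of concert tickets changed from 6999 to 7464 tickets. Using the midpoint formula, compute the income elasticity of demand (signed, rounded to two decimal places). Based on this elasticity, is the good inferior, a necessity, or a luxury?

0.41; necessity

%ΔQ = (7464 − 6999)/[( 6999 + 7464)/2] = 465/7231.5 = 0.064302…
%ΔIncome = (81730 − 69730)/[( 69730 + 81730)/2] = 12000/75730 = 0.158457…
E_income = (465/7231.5) / (12000/75730) = 0.4057…
0 < E_income < 1 ⇒ normal good, necessity.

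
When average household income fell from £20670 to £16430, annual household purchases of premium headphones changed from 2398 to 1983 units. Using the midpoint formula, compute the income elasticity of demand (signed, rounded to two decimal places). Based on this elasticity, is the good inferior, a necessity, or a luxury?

%ΔQ = (1983 − 2398)/[( 2398 + 1983)/2] = -415/2190.5 = -0.189454…
%ΔIncome = (16430 − 20670)/[( 20670 + 16430)/2] = -4240/18550 = -0.228571…
E_income = (-415/2190.5) / (-4240/18550) = 0.8288…
0 < E_income < 1 ⇒ normal good, necessity.

0.83; necessity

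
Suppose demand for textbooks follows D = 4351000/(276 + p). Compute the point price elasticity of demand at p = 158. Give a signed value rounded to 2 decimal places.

dD/dp = −4351000/(276 + p)² = -23.0999. At p = 158, D = 10025.3.
Ed = (dD/dp)·(p/D) = (-23.0999) × (158/10025.3) = -0.3640…

-0.36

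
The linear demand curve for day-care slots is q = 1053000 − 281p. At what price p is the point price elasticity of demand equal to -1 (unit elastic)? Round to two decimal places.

1873.67

Ed = −281p/(1053000 − 281p). Set this equal to -1:
281p = 1·(1053000 − 281p) ⇒ 281p(1 + 1) = 1·1053000
p = 1·1053000 / (281·2) = 1873.6654…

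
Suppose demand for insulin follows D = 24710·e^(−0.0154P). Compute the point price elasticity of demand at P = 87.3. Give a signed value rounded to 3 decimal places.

-1.344

dD/dP = −0.0154·D = -99.2017. At P = 87.3, D = 6441.67.
Ed = (dD/dP)·(P/D) = (-99.2017) × (87.3/6441.67) = -1.34442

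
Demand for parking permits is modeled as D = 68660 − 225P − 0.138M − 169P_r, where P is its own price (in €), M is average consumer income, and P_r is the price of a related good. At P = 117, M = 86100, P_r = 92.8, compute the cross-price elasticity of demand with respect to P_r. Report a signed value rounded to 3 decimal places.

At the given values, D = 68660 − 225(117) − 0.138(86100) − 169(92.8) = 14770.
∂D/∂P_r = -169.
E = (-169) × (92.8/14770) = -1.06182…

-1.062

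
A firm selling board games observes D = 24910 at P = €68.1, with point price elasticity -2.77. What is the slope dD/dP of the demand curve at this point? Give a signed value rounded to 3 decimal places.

-1013.226

Ed = (dD/dP)·(P/D) ⇒ dD/dP = Ed·D/P = (-2.77)·24910/68.1 = -1013.22613…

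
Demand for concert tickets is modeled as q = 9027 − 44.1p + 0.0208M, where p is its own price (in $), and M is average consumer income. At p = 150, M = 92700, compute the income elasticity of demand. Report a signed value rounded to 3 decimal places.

0.444

At the given values, q = 9027 − 44.1(150) + 0.0208(92700) = 4340.16.
∂q/∂M = 0.0208.
E = (0.0208) × (92700/4340.16) = 0.44426…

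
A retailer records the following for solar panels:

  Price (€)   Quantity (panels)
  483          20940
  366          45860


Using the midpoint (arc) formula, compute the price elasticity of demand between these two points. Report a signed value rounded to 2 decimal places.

%ΔQ = (45860 − 20940) / [(20940 + 45860)/2] = 24920/33400 = 0.746107…
%ΔP = (366 − 483) / [(483 + 366)/2] = -117/424.5 = -0.275618…
Arc Ed = %ΔQ / %ΔP = (24920/33400) / (-117/424.5) = -2.7070…

-2.71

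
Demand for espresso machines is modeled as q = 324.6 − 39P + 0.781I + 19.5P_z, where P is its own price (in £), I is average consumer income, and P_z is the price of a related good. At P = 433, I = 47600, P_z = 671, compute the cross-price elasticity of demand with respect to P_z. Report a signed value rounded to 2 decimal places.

0.39

At the given values, q = 324.6 − 39(433) + 0.781(47600) + 19.5(671) = 33697.7.
∂q/∂P_z = 19.5.
E = (19.5) × (671/33697.7) = 0.3882…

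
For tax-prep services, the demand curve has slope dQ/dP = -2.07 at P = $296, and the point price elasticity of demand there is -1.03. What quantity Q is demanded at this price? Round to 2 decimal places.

Ed = (dQ/dP)·(P/Q) ⇒ Q = (dQ/dP)·P/Ed = (-2.07)·296/(-1.03) = 594.8737…

594.87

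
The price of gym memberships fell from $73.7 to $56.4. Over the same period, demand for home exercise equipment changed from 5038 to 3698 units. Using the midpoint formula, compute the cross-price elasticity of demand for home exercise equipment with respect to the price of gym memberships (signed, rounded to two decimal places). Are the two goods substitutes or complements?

1.15; substitutes

%ΔQ_{home exercise equipment} = (3698 − 5038)/avg = -1340/4368 = -0.306776…
%ΔP_{gym memberships} = (56.4 − 73.7)/avg = -17.3/65.05 = -0.265949…
E_cross = (-1340/4368) / (-17.3/65.05) = 1.1535…
E_cross > 0 ⇒ the goods are substitutes.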